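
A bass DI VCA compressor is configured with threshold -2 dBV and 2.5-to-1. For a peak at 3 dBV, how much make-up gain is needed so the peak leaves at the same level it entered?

3 dB

Without make-up, output = threshold + overshoot/2.5 = -2 + 2 = 0 dBV.
Gap to target: 3 dB.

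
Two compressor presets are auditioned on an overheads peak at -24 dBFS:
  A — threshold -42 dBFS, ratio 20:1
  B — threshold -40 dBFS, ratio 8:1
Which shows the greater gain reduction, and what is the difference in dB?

A: overshoot 18 dB → output overshoot 0.9 dB → GR 17.1 dB.
B: overshoot 16 dB → output overshoot 2 dB → GR 14 dB.
A applies 3.1 dB more gain reduction.

A, by 3.1 dB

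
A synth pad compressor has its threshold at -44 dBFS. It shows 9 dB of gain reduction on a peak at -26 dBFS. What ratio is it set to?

2:1

Input overshoot = -26 − (-44) = 18 dB.
Output overshoot = 18 − 9 = 9 dB.
Ratio = input overshoot / output overshoot = 18 / 9 = 2.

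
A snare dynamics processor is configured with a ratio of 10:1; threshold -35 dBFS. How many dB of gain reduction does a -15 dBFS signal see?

-15 dBFS exceeds the threshold by 20 dB.
A 10:1 ratio leaves 2 dB of that excess.
So the signal is attenuated by 20 − 2 = 18 dB.

18 dB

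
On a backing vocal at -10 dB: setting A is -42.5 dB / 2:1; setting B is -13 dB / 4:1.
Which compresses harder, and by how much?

A: 32.5 dB over, compressed to 16.25 dB over, so 16.25 dB of GR.
B: 3 dB over, compressed to 0.75 dB over, so 2.25 dB of GR.
A applies 14 dB more gain reduction.

A, by 14 dB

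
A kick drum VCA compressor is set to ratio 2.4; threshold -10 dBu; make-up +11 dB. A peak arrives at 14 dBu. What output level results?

Overshoot: 14 − (-10) = 24 dB.
2.4:1 compression reduces that to 24/2.4 = 10 dB over.
That puts the output at 0 dBu; make-up adds 11 dB, giving 11 dBu.

11 dBu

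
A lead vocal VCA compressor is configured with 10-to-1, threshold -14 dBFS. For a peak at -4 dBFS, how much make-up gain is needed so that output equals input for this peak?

The peak compresses to -14 + 10/10 = -13 dBFS.
To reach -4 dBFS requires -4 − (-13) = 9 dB of make-up.

9 dB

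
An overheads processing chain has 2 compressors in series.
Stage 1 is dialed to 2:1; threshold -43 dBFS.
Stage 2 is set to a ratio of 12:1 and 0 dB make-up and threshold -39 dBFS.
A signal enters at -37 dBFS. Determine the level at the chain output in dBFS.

Stage 1: -37 dBFS is 6 dB over -43 dBFS; at 2:1 that becomes 3 dB over, giving -40 dBFS.
Stage 2: -40 dBFS ≤ -39 dBFS, so stage 2 doesn't engage; output -40 dBFS.

-40 dBFS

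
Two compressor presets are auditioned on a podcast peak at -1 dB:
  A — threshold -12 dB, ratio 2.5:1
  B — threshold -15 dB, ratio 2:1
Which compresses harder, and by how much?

B, by 0.4 dB

A: 11 dB over, compressed to 4.4 dB over, so 6.6 dB of GR.
B: 14 dB over, compressed to 7 dB over, so 7 dB of GR.
B reduces 0.4 dB more.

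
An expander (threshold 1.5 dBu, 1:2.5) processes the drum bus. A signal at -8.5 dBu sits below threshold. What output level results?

-23.5 dBu

Below threshold, a 1:2.5 expander applies gain = (2.5−1)×(T − x) of attenuation.
(2.5−1) × 10 = 15 dB, so output = -8.5 − 15 = -23.5 dBu.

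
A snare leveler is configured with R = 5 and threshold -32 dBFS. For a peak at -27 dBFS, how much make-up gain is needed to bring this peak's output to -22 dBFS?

Overshoot 5 dB → 5/5 = 1 dB after compression, so the compressed level is -32 + 1 = -31 dBFS.
Make-up = target − compressed = -22 − (-31) = 9 dB.

9 dB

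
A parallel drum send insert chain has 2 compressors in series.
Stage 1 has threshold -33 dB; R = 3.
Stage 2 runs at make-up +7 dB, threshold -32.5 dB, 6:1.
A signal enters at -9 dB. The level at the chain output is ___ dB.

Stage 1: -9 dB is 24 dB over -33 dB; at 3:1 that becomes 8 dB over, giving -25 dB.
Stage 2: -25 dB is 7.5 dB over -32.5 dB; at 6:1 that becomes 1.25 dB over, giving -31.25 dB; +7 dB make-up → -24.25 dB.

-24.25 dB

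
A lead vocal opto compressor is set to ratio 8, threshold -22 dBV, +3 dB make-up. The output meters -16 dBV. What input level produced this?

Remove make-up: -16 − 3 = -19 dBV.
Post-compression overshoot = -19 − (-22) = 3 dB.
Input overshoot = R × output overshoot = 24 dB → input = -22 + 24 = 2 dBV.

2 dBV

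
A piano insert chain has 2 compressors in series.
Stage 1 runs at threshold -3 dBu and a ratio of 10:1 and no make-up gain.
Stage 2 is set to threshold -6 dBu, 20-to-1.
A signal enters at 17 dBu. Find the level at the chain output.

-5.75 dBu

Stage 1: 20 dB above -3 dBu, reduced 10:1 to 2 dB above → -1 dBu.
Stage 2: 5 dB above -6 dBu, reduced 20:1 to 0.25 dB above → -5.75 dBu.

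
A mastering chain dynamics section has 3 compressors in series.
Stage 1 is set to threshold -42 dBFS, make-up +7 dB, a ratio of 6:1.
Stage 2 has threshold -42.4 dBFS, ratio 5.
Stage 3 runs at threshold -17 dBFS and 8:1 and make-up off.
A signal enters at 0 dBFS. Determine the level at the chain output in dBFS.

Stage 1: overshoot 42 dB → 42/6 = 7 dB → -35 dBFS; +7 dB make-up → -28 dBFS.
Stage 2: overshoot 14.4 dB → 14.4/5 = 2.88 dB → -39.52 dBFS.
Stage 3: -39.52 dBFS is at or below the -17 dBFS threshold — no compression; output -39.52 dBFS.

-39.52 dBFS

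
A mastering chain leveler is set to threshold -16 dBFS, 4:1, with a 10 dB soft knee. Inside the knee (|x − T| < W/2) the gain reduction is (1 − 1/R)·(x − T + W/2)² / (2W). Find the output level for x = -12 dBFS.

x − T + W/2 = -12 − (-16) + 5 = 9.
GR = (1 − 1/4) × 9² / 20 = 0.75 × 81 / 20 = 3.0375 dB.
Output = -12 − 3.0375 = -15.0375 dBFS.

-15.0375 dBFS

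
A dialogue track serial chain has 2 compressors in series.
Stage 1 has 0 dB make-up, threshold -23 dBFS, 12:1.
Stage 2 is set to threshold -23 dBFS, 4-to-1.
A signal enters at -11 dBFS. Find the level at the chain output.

Stage 1: overshoot 12 dB → 12/12 = 1 dB → -22 dBFS.
Stage 2: overshoot 1 dB → 1/4 = 0.25 dB → -22.75 dBFS.

-22.75 dBFS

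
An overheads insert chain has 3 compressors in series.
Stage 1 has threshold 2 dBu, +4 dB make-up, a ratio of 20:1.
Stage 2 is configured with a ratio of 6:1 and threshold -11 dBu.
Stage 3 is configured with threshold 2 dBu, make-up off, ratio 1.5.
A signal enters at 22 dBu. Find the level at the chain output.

-8 dBu

Stage 1: overshoot 20 dB → 20/20 = 1 dB → 3 dBu; +4 dB make-up → 7 dBu.
Stage 2: overshoot 18 dB → 18/6 = 3 dB → -8 dBu.
Stage 3: below threshold (-8 ≤ 2); passes unchanged; output -8 dBu.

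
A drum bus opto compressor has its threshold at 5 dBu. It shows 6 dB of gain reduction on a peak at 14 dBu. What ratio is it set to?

Input overshoot = 14 − 5 = 9 dB.
Output overshoot = 9 − 6 = 3 dB.
Ratio = input overshoot / output overshoot = 9 / 3 = 3.

3:1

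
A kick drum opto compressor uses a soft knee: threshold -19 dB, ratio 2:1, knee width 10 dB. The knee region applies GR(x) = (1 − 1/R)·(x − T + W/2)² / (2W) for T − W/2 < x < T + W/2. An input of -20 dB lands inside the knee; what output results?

-20.4 dB

x − T + W/2 = -20 − (-19) + 5 = 4.
GR = (1 − 1/2) × 4² / 20 = 0.5 × 16 / 20 = 0.4 dB.
Output = -20 − 0.4 = -20.4 dB.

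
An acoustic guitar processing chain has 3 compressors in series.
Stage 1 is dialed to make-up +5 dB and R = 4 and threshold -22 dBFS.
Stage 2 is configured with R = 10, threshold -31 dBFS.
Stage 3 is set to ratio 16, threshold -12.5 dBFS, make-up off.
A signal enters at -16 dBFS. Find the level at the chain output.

Stage 1: -16 dBFS is 6 dB over -22 dBFS; at 4:1 that becomes 1.5 dB over, giving -20.5 dBFS; +5 dB make-up → -15.5 dBFS.
Stage 2: overshoot 15.5 dB → 15.5/10 = 1.55 dB → -29.45 dBFS.
Stage 3: -29.45 dBFS is at or below the -12.5 dBFS threshold — no compression; output -29.45 dBFS.

-29.45 dBFS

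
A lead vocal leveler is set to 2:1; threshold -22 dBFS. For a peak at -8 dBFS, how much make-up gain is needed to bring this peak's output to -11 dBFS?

Overshoot 14 dB → 14/2 = 7 dB after compression, so the compressed level is -22 + 7 = -15 dBFS.
Make-up = target − compressed = -11 − (-15) = 4 dB.

4 dB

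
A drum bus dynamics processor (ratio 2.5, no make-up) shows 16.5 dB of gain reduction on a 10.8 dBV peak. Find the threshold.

-16.7 dBV

Gain reduction = 10.8 − (-5.7) = 16.5 dB; output overshoot = GR / (R − 1) = 16.5 / 1.5 = 11 dB.
Threshold = output − output overshoot = -5.7 − 11 = -16.7 dBV.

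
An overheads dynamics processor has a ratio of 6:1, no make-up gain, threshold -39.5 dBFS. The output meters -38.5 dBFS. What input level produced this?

-33.5 dBFS

That's 1 dB above the -39.5 dBFS threshold.
Input overshoot = R × output overshoot = 6 dB → input = -39.5 + 6 = -33.5 dBFS.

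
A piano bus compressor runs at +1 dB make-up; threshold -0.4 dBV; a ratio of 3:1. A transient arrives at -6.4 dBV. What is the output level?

-6.4 dBV is 6 dB below the -0.4 dBV threshold, so no gain reduction is applied.
Make-up gain adds 1 dB: -6.4 + 1 = -5.4 dBV.

-5.4 dBV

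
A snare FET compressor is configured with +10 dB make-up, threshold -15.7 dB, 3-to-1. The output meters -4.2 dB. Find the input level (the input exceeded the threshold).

Stripping the +10 dB make-up gives -14.2 dB at the gain stage.
That's 1.5 dB above the -15.7 dB threshold.
Before 3:1 compression the overshoot was 1.5 × 3 = 4.5 dB, so input = -15.7 + 4.5 = -11.2 dB.

-11.2 dB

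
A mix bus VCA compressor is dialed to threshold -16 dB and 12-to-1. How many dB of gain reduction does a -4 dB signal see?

-4 dB exceeds the threshold by 12 dB.
A 12:1 ratio leaves 1 dB of that excess.
So the signal is attenuated by 12 − 1 = 11 dB.

11 dB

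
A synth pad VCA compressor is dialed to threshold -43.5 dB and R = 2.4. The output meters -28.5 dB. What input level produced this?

-7.5 dB

The compressed level sits -28.5 − (-43.5) = 15 dB over threshold.
Undo the ratio: input overshoot = 15 × 2.4 = 36 dB, giving input = -7.5 dB.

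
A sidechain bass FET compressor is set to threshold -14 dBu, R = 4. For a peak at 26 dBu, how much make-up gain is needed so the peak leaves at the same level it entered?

30 dB

Without make-up, output = threshold + overshoot/4 = -14 + 10 = -4 dBu.
Gap to target: 30 dB.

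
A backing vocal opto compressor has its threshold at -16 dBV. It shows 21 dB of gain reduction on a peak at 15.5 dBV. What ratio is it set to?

3:1

Input overshoot = 15.5 − (-16) = 31.5 dB.
Output overshoot = 31.5 − 21 = 10.5 dB.
Ratio = input overshoot / output overshoot = 31.5 / 10.5 = 3.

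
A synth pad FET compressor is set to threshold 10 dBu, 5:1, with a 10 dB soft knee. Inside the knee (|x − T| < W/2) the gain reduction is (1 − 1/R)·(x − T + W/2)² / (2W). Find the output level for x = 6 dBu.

5.96 dBu

x − T + W/2 = 6 − 10 + 5 = 1.
GR = (1 − 1/5) × 1² / 20 = 0.8 × 1 / 20 = 0.04 dB.
Output = 6 − 0.04 = 5.96 dBu.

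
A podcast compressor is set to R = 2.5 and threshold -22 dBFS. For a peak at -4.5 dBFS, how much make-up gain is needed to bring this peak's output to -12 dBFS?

3 dB

Without make-up, output = threshold + overshoot/2.5 = -22 + 7 = -15 dBFS.
Gap to target: 3 dB.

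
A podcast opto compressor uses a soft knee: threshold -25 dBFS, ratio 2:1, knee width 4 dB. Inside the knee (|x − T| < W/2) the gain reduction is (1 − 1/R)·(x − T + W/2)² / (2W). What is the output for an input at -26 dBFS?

x − T + W/2 = -26 − (-25) + 2 = 1.
GR = (1 − 1/2) × 1² / 8 = 0.5 × 1 / 8 = 0.0625 dB.
Output = -26 − 0.0625 = -26.0625 dBFS.

-26.0625 dBFS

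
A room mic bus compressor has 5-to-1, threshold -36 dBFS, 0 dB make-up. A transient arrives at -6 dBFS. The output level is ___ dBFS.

-30 dBFS

Overshoot: -6 − (-36) = 30 dB.
At 5:1 the overshoot is divided by 5, leaving 6 dB above threshold.
That puts the output at -30 dBFS.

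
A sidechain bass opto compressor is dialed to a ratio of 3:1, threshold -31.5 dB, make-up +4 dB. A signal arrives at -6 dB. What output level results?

-19 dB

The input is 25.5 dB above the -31.5 dB threshold.
3:1 compression reduces that to 25.5/3 = 8.5 dB over.
That puts the output at -23 dB; make-up adds 4 dB, giving -19 dB.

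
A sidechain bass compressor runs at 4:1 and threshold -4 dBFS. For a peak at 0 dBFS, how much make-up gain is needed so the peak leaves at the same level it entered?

3 dB

The peak compresses to -4 + 4/4 = -3 dBFS.
To reach 0 dBFS requires 0 − (-3) = 3 dB of make-up.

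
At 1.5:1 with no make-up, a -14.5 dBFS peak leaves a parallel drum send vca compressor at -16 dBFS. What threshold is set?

-19 dBFS

Input is 4.5 dB above T (since output overshoot × R = input overshoot: (-16 − T)·1.5 = -14.5 − T gives T = -19 dBFS).
Check: -19 + (-14.5 − (-19))/1.5 = -19 + 3 = -16 dBFS. ✓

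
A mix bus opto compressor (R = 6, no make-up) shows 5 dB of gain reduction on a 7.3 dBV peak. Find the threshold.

1.3 dBV

Let T be the threshold. Output overshoot = (input overshoot)/R, so 2.3 − T = (7.3 − T)/6.
6·(2.3 − T) = 7.3 − T → 5·T = 13.8 − 7.3 = 6.5.
T = 6.5/5 = 1.3 dBV.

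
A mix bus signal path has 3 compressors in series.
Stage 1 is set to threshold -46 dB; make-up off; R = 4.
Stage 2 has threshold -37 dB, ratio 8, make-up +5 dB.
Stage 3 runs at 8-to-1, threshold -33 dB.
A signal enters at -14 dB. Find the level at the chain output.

Stage 1: overshoot 32 dB → 32/4 = 8 dB → -38 dB.
Stage 2: -38 dB is at or below the -37 dB threshold — no compression; make-up brings it to -33 dB.
Stage 3: below threshold (-33 ≤ -33); passes unchanged; output -33 dB.

-33 dB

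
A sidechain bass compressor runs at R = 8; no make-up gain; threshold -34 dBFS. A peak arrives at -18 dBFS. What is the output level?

Overshoot: -18 − (-34) = 16 dB.
The 16 dB excess becomes 2 dB after 8:1 reduction.
That puts the output at -32 dBFS.

-32 dBFS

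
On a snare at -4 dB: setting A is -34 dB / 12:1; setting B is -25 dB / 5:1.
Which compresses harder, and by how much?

A, by 10.7 dB

A: 30 dB over, compressed to 2.5 dB over, so 27.5 dB of GR.
B: 21 dB over, compressed to 4.2 dB over, so 16.8 dB of GR.
Difference: 10.7 dB in favour of A.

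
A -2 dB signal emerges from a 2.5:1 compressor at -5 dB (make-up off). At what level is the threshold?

Input is 5 dB above T (since output overshoot × R = input overshoot: (-5 − T)·2.5 = -2 − T gives T = -7 dB).
Check: -7 + (-2 − (-7))/2.5 = -7 + 2 = -5 dB. ✓

-7 dB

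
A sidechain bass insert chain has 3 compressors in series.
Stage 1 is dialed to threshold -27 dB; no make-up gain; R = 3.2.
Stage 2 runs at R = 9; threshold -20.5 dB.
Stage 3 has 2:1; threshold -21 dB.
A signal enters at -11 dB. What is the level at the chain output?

Stage 1: -11 dB is 16 dB over -27 dB; at 3.2:1 that becomes 5 dB over, giving -22 dB.
Stage 2: -22 dB ≤ -20.5 dB, so stage 2 doesn't engage; output -22 dB.
Stage 3: below threshold (-22 ≤ -21); passes unchanged; output -22 dB.

-22 dB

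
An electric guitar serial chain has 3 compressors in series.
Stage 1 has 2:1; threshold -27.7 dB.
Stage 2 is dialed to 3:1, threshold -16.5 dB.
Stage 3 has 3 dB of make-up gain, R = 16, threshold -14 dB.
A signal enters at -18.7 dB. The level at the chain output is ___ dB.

Stage 1: 9 dB above -27.7 dB, reduced 2:1 to 4.5 dB above → -23.2 dB.
Stage 2: -23.2 dB ≤ -16.5 dB, so stage 2 doesn't engage; output -23.2 dB.
Stage 3: -23.2 dB is at or below the -14 dB threshold — no compression; make-up brings it to -20.2 dB.

-20.2 dB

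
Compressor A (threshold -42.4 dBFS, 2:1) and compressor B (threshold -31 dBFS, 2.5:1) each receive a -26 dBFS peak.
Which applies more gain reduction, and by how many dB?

A: overshoot 16.4 dB → output overshoot 8.2 dB → GR 8.2 dB.
B: overshoot 5 dB → output overshoot 2 dB → GR 3 dB.
A applies 5.2 dB more gain reduction.

A, by 5.2 dB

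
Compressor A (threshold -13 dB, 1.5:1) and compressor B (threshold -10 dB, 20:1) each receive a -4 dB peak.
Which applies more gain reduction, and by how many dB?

B, by 2.7 dB

A: 9 dB over, compressed to 6 dB over, so 3 dB of GR.
B: 6 dB over, compressed to 0.3 dB over, so 5.7 dB of GR.
Difference: 2.7 dB in favour of B.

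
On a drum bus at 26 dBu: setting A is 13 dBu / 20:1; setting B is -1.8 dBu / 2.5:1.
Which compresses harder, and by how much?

A: overshoot 13 dB → output overshoot 0.65 dB → GR 12.35 dB.
B: overshoot 27.8 dB → output overshoot 11.12 dB → GR 16.68 dB.
Difference: 4.33 dB in favour of B.

B, by 4.33 dB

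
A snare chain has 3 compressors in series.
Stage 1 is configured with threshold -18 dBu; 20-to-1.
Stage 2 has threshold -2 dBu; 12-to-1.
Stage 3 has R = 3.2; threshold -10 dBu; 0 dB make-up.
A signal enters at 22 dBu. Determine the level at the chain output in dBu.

Stage 1: overshoot 40 dB → 40/20 = 2 dB → -16 dBu.
Stage 2: -16 dBu ≤ -2 dBu, so stage 2 doesn't engage; output -16 dBu.
Stage 3: -16 dBu ≤ -10 dBu, so stage 3 doesn't engage; output -16 dBu.

-16 dBu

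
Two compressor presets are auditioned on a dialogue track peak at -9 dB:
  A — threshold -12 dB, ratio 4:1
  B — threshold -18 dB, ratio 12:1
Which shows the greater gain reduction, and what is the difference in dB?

B, by 6 dB

A: GR = 3 − 3/4 = 2.25 dB.
B: GR = 9 − 9/12 = 8.25 dB.
Difference: 6 dB in favour of B.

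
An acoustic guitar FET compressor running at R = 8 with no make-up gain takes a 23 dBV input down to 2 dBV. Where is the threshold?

-1 dBV

Let T be the threshold. Output overshoot = (input overshoot)/R, so 2 − T = (23 − T)/8.
8·(2 − T) = 23 − T → 7·T = 16 − 23 = -7.
T = -7/7 = -1 dBV.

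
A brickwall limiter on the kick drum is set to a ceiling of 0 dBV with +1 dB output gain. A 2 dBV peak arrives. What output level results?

1 dBV

At ∞:1, everything above 0 dBV is held at the ceiling.
Output gain then adds 1 dB: 0 + 1 = 1 dBV.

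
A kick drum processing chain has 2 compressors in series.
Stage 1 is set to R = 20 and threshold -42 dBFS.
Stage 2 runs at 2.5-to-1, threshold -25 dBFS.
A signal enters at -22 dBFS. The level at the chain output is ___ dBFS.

-41 dBFS

Stage 1: overshoot 20 dB → 20/20 = 1 dB → -41 dBFS.
Stage 2: -41 dBFS is at or below the -25 dBFS threshold — no compression; output -41 dBFS.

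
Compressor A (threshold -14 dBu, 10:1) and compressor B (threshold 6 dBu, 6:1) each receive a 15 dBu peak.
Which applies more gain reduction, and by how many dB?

A, by 18.6 dB

A: overshoot 29 dB → output overshoot 2.9 dB → GR 26.1 dB.
B: overshoot 9 dB → output overshoot 1.5 dB → GR 7.5 dB.
A applies 18.6 dB more gain reduction.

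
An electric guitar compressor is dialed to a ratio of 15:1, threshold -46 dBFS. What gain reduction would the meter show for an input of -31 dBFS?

Overshoot = -31 − (-46) = 15 dB.
At 15:1, output sits 15/15 = 1 dB above threshold.
GR = overshoot in − overshoot out = 15 − 1 = 14 dB.

14 dB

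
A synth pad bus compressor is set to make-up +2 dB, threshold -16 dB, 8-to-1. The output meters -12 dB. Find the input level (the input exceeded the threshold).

Remove make-up: -12 − 2 = -14 dB.
That's 2 dB above the -16 dB threshold.
Before 8:1 compression the overshoot was 2 × 8 = 16 dB, so input = -16 + 16 = 0 dB.

0 dB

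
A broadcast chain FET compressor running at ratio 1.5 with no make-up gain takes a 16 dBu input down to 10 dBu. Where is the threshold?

Let T be the threshold. Output overshoot = (input overshoot)/R, so 10 − T = (16 − T)/1.5.
1.5·(10 − T) = 16 − T → 0.5·T = 15 − 16 = -1.
T = -1/0.5 = -2 dBu.

-2 dBu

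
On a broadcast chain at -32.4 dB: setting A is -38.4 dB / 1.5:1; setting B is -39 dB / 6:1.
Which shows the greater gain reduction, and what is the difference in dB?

B, by 3.5 dB

A: 6 dB over, compressed to 4 dB over, so 2 dB of GR.
B: 6.6 dB over, compressed to 1.1 dB over, so 5.5 dB of GR.
B reduces 3.5 dB more.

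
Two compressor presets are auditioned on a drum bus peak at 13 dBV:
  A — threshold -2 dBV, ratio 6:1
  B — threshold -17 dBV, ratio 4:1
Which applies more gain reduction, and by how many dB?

A: 15 dB over, compressed to 2.5 dB over, so 12.5 dB of GR.
B: 30 dB over, compressed to 7.5 dB over, so 22.5 dB of GR.
Difference: 10 dB in favour of B.

B, by 10 dB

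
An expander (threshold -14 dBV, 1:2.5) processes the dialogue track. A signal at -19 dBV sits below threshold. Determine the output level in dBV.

The input is 5 dB below the -14 dBV threshold.
A 1:2.5 expander multiplies undershoot by 2.5: 5 × 2.5 = 12.5 dB below threshold.
Output = -14 − 12.5 = -26.5 dBV.

-26.5 dBV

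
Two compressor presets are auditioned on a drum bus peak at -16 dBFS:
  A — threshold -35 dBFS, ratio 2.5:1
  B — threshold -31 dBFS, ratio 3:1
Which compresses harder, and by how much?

A, by 1.4 dB

A: overshoot 19 dB → output overshoot 7.6 dB → GR 11.4 dB.
B: overshoot 15 dB → output overshoot 5 dB → GR 10 dB.
A applies 1.4 dB more gain reduction.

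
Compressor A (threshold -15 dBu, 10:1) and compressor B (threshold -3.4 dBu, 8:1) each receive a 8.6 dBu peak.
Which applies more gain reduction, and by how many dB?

A, by 10.74 dB

A: GR = 23.6 − 23.6/10 = 21.24 dB.
B: GR = 12 − 12/8 = 10.5 dB.
Difference: 10.74 dB in favour of A.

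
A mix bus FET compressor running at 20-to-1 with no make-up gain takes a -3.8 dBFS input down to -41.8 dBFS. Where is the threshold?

Input is 40 dB above T (since output overshoot × R = input overshoot: (-41.8 − T)·20 = -3.8 − T gives T = -43.8 dBFS).
Check: -43.8 + (-3.8 − (-43.8))/20 = -43.8 + 2 = -41.8 dBFS. ✓

-43.8 dBFS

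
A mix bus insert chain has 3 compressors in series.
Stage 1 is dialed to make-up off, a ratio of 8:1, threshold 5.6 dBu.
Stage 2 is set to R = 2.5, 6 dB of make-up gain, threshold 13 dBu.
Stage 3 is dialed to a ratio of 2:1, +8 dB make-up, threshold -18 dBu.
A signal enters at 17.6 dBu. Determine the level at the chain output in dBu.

Stage 1: overshoot 12 dB → 12/8 = 1.5 dB → 7.1 dBu.
Stage 2: 7.1 dBu ≤ 13 dBu, so stage 2 doesn't engage; make-up brings it to 13.1 dBu.
Stage 3: 13.1 dBu is 31.1 dB over -18 dBu; at 2:1 that becomes 15.55 dB over, giving -2.45 dBu; +8 dB make-up → 5.55 dBu.

5.55 dBu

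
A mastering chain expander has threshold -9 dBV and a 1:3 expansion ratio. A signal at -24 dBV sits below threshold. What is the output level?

Undershoot = (-9) − (-24) = 15 dB.
At 1:3, that expands to 45 dB under threshold.
Output = -9 − 45 = -54 dBV.

-54 dBV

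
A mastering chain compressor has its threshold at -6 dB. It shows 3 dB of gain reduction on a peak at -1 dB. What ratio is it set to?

Input overshoot = -1 − (-6) = 5 dB.
Output overshoot = 5 − 3 = 2 dB.
Ratio = input overshoot / output overshoot = 5 / 2 = 2.5.

2.5:1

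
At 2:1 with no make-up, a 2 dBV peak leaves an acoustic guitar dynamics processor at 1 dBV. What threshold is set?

0 dBV

Let T be the threshold. Output overshoot = (input overshoot)/R, so 1 − T = (2 − T)/2.
2·(1 − T) = 2 − T → 1·T = 2 − 2 = 0.
T = 0/1 = 0 dBV.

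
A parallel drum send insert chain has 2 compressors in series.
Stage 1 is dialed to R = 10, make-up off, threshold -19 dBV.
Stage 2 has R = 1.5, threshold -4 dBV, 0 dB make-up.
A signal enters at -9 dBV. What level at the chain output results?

-18 dBV

Stage 1: overshoot 10 dB → 10/10 = 1 dB → -18 dBV.
Stage 2: -18 dBV is at or below the -4 dBV threshold — no compression; output -18 dBV.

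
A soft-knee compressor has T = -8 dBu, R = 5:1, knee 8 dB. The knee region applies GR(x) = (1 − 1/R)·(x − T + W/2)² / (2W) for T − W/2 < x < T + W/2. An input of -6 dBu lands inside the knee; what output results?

x − T + W/2 = -6 − (-8) + 4 = 6.
GR = (1 − 1/5) × 6² / 16 = 0.8 × 36 / 16 = 1.8 dB.
Output = -6 − 1.8 = -7.8 dBu.

-7.8 dBu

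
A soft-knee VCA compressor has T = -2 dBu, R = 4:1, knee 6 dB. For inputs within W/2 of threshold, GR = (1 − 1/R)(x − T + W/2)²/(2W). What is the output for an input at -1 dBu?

x − T + W/2 = -1 − (-2) + 3 = 4.
GR = (1 − 1/4) × 4² / 12 = 0.75 × 16 / 12 = 1 dB.
Output = -1 − 1 = -2 dBu.

-2 dBu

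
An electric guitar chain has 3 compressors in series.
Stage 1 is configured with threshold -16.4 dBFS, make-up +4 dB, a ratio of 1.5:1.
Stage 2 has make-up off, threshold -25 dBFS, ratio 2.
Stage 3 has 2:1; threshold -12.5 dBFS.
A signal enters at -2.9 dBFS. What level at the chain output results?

-14.2 dBFS

Stage 1: 13.5 dB above -16.4 dBFS, reduced 1.5:1 to 9 dB above → -7.4 dBFS; +4 dB make-up → -3.4 dBFS.
Stage 2: 21.6 dB above -25 dBFS, reduced 2:1 to 10.8 dB above → -14.2 dBFS.
Stage 3: -14.2 dBFS is at or below the -12.5 dBFS threshold — no compression; output -14.2 dBFS.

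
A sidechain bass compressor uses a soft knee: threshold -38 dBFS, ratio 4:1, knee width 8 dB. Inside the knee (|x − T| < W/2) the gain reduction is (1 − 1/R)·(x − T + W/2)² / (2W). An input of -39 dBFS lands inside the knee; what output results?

-39.421875 dBFS

x − T + W/2 = -39 − (-38) + 4 = 3.
GR = (1 − 1/4) × 3² / 16 = 0.75 × 9 / 16 = 0.421875 dB.
Output = -39 − 0.421875 = -39.421875 dBFS.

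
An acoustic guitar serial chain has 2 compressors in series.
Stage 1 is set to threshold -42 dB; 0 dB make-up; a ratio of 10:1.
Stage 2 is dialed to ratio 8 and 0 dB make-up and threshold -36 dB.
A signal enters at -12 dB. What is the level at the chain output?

-39 dB

Stage 1: 30 dB above -42 dB, reduced 10:1 to 3 dB above → -39 dB.
Stage 2: -39 dB ≤ -36 dB, so stage 2 doesn't engage; output -39 dB.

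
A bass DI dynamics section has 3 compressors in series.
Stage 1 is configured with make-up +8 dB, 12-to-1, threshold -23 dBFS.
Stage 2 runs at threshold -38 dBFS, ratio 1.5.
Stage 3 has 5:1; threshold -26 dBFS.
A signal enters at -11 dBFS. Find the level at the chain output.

Stage 1: overshoot 12 dB → 12/12 = 1 dB → -22 dBFS; +8 dB make-up → -14 dBFS.
Stage 2: overshoot 24 dB → 24/1.5 = 16 dB → -22 dBFS.
Stage 3: -22 dBFS is 4 dB over -26 dBFS; at 5:1 that becomes 0.8 dB over, giving -25.2 dBFS.

-25.2 dBFS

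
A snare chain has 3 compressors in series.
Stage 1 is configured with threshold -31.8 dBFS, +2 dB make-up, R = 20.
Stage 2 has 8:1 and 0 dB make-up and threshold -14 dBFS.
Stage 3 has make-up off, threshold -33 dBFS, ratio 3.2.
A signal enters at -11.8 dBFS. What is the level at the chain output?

-31.6875 dBFS

Stage 1: -11.8 dBFS is 20 dB over -31.8 dBFS; at 20:1 that becomes 1 dB over, giving -30.8 dBFS; +2 dB make-up → -28.8 dBFS.
Stage 2: -28.8 dBFS ≤ -14 dBFS, so stage 2 doesn't engage; output -28.8 dBFS.
Stage 3: -28.8 dBFS is 4.2 dB over -33 dBFS; at 3.2:1 that becomes 1.3125 dB over, giving -31.6875 dBFS.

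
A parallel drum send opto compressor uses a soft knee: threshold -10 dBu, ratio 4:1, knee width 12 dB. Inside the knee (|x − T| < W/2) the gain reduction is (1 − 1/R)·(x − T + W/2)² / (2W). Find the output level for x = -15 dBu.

-15.03125 dBu

x − T + W/2 = -15 − (-10) + 6 = 1.
GR = (1 − 1/4) × 1² / 24 = 0.75 × 1 / 24 = 0.03125 dB.
Output = -15 − 0.03125 = -15.03125 dBu.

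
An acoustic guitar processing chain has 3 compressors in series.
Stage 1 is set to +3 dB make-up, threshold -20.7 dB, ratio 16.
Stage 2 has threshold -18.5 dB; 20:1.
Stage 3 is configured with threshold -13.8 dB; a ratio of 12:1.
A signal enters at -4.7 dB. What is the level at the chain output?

-18.41 dB

Stage 1: 16 dB above -20.7 dB, reduced 16:1 to 1 dB above → -19.7 dB; +3 dB make-up → -16.7 dB.
Stage 2: overshoot 1.8 dB → 1.8/20 = 0.09 dB → -18.41 dB.
Stage 3: -18.41 dB ≤ -13.8 dB, so stage 3 doesn't engage; output -18.41 dB.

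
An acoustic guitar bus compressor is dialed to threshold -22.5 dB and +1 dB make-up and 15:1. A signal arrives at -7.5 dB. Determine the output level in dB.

-20.5 dB

The input is 15 dB above the -22.5 dB threshold.
15:1 compression reduces that to 15/15 = 1 dB over.
That puts the output at -21.5 dB; make-up adds 1 dB, giving -20.5 dB.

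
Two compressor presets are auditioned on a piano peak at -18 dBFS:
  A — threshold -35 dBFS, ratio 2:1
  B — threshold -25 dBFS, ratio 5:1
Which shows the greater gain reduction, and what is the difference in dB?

A, by 2.9 dB

A: overshoot 17 dB → output overshoot 8.5 dB → GR 8.5 dB.
B: overshoot 7 dB → output overshoot 1.4 dB → GR 5.6 dB.
Difference: 2.9 dB in favour of A.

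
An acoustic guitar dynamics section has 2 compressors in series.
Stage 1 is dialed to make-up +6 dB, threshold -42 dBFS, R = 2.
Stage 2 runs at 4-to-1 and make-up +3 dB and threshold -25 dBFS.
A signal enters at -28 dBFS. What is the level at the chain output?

Stage 1: -28 dBFS is 14 dB over -42 dBFS; at 2:1 that becomes 7 dB over, giving -35 dBFS; +6 dB make-up → -29 dBFS.
Stage 2: below threshold (-29 ≤ -25); passes unchanged; make-up brings it to -26 dBFS.

-26 dBFS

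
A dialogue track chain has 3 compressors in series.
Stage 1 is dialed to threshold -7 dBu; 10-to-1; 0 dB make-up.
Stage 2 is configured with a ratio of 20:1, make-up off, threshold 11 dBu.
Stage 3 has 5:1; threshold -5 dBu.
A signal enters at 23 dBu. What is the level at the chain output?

-4.8 dBu

Stage 1: 30 dB above -7 dBu, reduced 10:1 to 3 dB above → -4 dBu.
Stage 2: below threshold (-4 ≤ 11); passes unchanged; output -4 dBu.
Stage 3: overshoot 1 dB → 1/5 = 0.2 dB → -4.8 dBu.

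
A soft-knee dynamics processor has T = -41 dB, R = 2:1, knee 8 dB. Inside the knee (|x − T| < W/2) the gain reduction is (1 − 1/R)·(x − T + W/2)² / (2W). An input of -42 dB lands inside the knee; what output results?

-42.28125 dB

x − T + W/2 = -42 − (-41) + 4 = 3.
GR = (1 − 1/2) × 3² / 16 = 0.5 × 9 / 16 = 0.28125 dB.
Output = -42 − 0.28125 = -42.28125 dB.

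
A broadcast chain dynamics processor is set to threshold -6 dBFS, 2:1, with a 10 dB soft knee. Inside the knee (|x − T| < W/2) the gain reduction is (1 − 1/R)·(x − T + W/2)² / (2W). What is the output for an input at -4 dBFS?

x − T + W/2 = -4 − (-6) + 5 = 7.
GR = (1 − 1/2) × 7² / 20 = 0.5 × 49 / 20 = 1.225 dB.
Output = -4 − 1.225 = -5.225 dBFS.

-5.225 dBFS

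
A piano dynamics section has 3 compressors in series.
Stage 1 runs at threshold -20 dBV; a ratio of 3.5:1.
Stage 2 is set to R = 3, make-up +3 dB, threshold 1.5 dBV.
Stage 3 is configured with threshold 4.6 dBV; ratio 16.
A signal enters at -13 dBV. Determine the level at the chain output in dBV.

-15 dBV

Stage 1: 7 dB above -20 dBV, reduced 3.5:1 to 2 dB above → -18 dBV.
Stage 2: below threshold (-18 ≤ 1.5); passes unchanged; make-up brings it to -15 dBV.
Stage 3: below threshold (-15 ≤ 4.6); passes unchanged; output -15 dBV.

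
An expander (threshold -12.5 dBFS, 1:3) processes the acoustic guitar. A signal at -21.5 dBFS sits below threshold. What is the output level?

Undershoot = (-12.5) − (-21.5) = 9 dB.
At 1:3, that expands to 27 dB under threshold.
Output = -12.5 − 27 = -39.5 dBFS.

-39.5 dBFS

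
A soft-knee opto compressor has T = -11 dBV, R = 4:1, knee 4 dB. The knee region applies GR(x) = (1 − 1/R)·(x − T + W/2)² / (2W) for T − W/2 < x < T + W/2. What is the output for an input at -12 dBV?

x − T + W/2 = -12 − (-11) + 2 = 1.
GR = (1 − 1/4) × 1² / 8 = 0.75 × 1 / 8 = 0.09375 dB.
Output = -12 − 0.09375 = -12.09375 dBV.

-12.09375 dBV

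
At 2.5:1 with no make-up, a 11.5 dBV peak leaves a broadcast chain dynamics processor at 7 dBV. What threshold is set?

4 dBV

Gain reduction = 11.5 − 7 = 4.5 dB; output overshoot = GR / (R − 1) = 4.5 / 1.5 = 3 dB.
Threshold = output − output overshoot = 7 − 3 = 4 dBV.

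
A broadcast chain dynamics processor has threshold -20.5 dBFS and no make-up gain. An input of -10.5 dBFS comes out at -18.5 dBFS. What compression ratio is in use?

5:1

Input overshoot = -10.5 − (-20.5) = 10 dB; output overshoot = -18.5 − (-20.5) = 2 dB.
Ratio = 10 / 2 = 5.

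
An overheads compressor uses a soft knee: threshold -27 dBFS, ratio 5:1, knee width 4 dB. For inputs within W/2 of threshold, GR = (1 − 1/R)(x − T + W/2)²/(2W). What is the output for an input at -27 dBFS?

-27.4 dBFS

x − T + W/2 = -27 − (-27) + 2 = 2.
GR = (1 − 1/5) × 2² / 8 = 0.8 × 4 / 8 = 0.4 dB.
Output = -27 − 0.4 = -27.4 dBFS.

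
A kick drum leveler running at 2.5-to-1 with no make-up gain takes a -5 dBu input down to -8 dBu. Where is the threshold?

-10 dBu

Input is 5 dB above T (since output overshoot × R = input overshoot: (-8 − T)·2.5 = -5 − T gives T = -10 dBu).
Check: -10 + (-5 − (-10))/2.5 = -10 + 2 = -8 dBu. ✓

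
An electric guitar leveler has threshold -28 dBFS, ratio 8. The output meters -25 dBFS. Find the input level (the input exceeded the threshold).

The compressed level sits -25 − (-28) = 3 dB over threshold.
Before 8:1 compression the overshoot was 3 × 8 = 24 dB, so input = -28 + 24 = -4 dBFS.

-4 dBFS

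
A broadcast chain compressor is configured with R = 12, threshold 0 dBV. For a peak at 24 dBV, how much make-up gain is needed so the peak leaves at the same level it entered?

22 dB

Without make-up, output = threshold + overshoot/12 = 0 + 2 = 2 dBV.
Gap to target: 22 dB.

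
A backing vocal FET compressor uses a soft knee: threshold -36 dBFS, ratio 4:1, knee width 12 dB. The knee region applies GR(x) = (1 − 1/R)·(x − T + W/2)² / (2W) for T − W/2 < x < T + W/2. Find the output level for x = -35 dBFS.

-36.53125 dBFS

x − T + W/2 = -35 − (-36) + 6 = 7.
GR = (1 − 1/4) × 7² / 24 = 0.75 × 49 / 24 = 1.53125 dB.
Output = -35 − 1.53125 = -36.53125 dBFS.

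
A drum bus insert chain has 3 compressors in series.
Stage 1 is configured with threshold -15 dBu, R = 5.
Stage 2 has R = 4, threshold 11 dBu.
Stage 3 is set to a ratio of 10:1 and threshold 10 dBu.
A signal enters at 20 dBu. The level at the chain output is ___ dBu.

-8 dBu

Stage 1: 35 dB above -15 dBu, reduced 5:1 to 7 dB above → -8 dBu.
Stage 2: below threshold (-8 ≤ 11); passes unchanged; output -8 dBu.
Stage 3: below threshold (-8 ≤ 10); passes unchanged; output -8 dBu.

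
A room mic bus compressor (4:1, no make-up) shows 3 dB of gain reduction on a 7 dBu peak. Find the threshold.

Let T be the threshold. Output overshoot = (input overshoot)/R, so 4 − T = (7 − T)/4.
4·(4 − T) = 7 − T → 3·T = 16 − 7 = 9.
T = 9/3 = 3 dBu.

3 dBu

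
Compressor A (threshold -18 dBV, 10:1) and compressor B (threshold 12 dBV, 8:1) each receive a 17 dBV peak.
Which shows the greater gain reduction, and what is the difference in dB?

A, by 27.125 dB

A: GR = 35 − 35/10 = 31.5 dB.
B: GR = 5 − 5/8 = 4.375 dB.
A applies 27.125 dB more gain reduction.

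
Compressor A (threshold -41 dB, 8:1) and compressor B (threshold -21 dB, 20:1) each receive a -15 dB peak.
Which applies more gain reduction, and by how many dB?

A: GR = 26 − 26/8 = 22.75 dB.
B: GR = 6 − 6/20 = 5.7 dB.
Difference: 17.05 dB in favour of A.

A, by 17.05 dB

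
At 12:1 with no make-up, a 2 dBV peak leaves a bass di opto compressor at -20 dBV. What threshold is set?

-22 dBV

Input is 24 dB above T (since output overshoot × R = input overshoot: (-20 − T)·12 = 2 − T gives T = -22 dBV).
Check: -22 + (2 − (-22))/12 = -22 + 2 = -20 dBV. ✓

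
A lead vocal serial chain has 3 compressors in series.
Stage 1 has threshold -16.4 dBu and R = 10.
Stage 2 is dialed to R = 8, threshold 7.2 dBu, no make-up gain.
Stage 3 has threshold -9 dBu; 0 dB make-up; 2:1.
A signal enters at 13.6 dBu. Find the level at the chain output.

-13.4 dBu

Stage 1: overshoot 30 dB → 30/10 = 3 dB → -13.4 dBu.
Stage 2: -13.4 dBu ≤ 7.2 dBu, so stage 2 doesn't engage; output -13.4 dBu.
Stage 3: -13.4 dBu ≤ -9 dBu, so stage 3 doesn't engage; output -13.4 dBu.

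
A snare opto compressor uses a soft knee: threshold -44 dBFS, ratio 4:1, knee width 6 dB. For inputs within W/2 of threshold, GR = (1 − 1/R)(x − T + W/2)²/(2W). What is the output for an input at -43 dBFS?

x − T + W/2 = -43 − (-44) + 3 = 4.
GR = (1 − 1/4) × 4² / 12 = 0.75 × 16 / 12 = 1 dB.
Output = -43 − 1 = -44 dBFS.

-44 dBFS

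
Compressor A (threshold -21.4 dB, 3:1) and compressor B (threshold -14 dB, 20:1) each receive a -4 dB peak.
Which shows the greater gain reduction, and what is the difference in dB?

A: 17.4 dB over, compressed to 5.8 dB over, so 11.6 dB of GR.
B: 10 dB over, compressed to 0.5 dB over, so 9.5 dB of GR.
A applies 2.1 dB more gain reduction.

A, by 2.1 dB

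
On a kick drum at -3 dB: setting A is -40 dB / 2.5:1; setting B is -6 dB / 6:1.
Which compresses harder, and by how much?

A, by 19.7 dB

A: overshoot 37 dB → output overshoot 14.8 dB → GR 22.2 dB.
B: overshoot 3 dB → output overshoot 0.5 dB → GR 2.5 dB.
A applies 19.7 dB more gain reduction.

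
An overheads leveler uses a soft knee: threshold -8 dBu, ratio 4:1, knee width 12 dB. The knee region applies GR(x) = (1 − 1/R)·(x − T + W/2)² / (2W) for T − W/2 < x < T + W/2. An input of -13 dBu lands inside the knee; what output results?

x − T + W/2 = -13 − (-8) + 6 = 1.
GR = (1 − 1/4) × 1² / 24 = 0.75 × 1 / 24 = 0.03125 dB.
Output = -13 − 0.03125 = -13.03125 dBu.

-13.03125 dBu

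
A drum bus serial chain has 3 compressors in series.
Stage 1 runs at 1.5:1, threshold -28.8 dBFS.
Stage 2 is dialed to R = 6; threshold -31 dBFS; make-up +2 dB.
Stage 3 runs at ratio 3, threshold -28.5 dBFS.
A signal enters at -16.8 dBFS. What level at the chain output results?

Stage 1: 12 dB above -28.8 dBFS, reduced 1.5:1 to 8 dB above → -20.8 dBFS.
Stage 2: overshoot 10.2 dB → 10.2/6 = 1.7 dB → -29.3 dBFS; +2 dB make-up → -27.3 dBFS.
Stage 3: overshoot 1.2 dB → 1.2/3 = 0.4 dB → -28.1 dBFS.

-28.1 dBFS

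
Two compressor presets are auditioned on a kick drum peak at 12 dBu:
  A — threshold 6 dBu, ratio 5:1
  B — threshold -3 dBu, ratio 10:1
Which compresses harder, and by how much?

A: overshoot 6 dB → output overshoot 1.2 dB → GR 4.8 dB.
B: overshoot 15 dB → output overshoot 1.5 dB → GR 13.5 dB.
B applies 8.7 dB more gain reduction.

B, by 8.7 dB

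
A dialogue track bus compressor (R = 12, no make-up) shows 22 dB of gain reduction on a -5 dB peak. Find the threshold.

Gain reduction = -5 − (-27) = 22 dB; output overshoot = GR / (R − 1) = 22 / 11 = 2 dB.
Threshold = output − output overshoot = -27 − 2 = -29 dB.

-29 dB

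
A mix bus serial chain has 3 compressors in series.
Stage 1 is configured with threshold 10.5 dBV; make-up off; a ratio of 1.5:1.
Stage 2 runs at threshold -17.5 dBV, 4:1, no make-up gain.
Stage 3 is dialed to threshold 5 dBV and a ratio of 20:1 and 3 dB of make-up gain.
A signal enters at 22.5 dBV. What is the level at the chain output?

Stage 1: 22.5 dBV is 12 dB over 10.5 dBV; at 1.5:1 that becomes 8 dB over, giving 18.5 dBV.
Stage 2: 18.5 dBV is 36 dB over -17.5 dBV; at 4:1 that becomes 9 dB over, giving -8.5 dBV.
Stage 3: below threshold (-8.5 ≤ 5); passes unchanged; make-up brings it to -5.5 dBV.

-5.5 dBV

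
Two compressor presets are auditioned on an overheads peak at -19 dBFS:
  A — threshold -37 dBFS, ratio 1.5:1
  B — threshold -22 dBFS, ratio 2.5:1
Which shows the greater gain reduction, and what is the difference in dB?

A: overshoot 18 dB → output overshoot 12 dB → GR 6 dB.
B: overshoot 3 dB → output overshoot 1.2 dB → GR 1.8 dB.
A reduces 4.2 dB more.

A, by 4.2 dB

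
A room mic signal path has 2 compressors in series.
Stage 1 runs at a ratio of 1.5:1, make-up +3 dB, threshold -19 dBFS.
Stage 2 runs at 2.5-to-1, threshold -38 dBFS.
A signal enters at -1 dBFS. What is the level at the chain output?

-24.4 dBFS

Stage 1: overshoot 18 dB → 18/1.5 = 12 dB → -7 dBFS; +3 dB make-up → -4 dBFS.
Stage 2: 34 dB above -38 dBFS, reduced 2.5:1 to 13.6 dB above → -24.4 dBFS.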